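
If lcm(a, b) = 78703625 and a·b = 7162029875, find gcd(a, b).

91

From gcd × lcm = ab: gcd = 7162029875 / 78703625 = 91.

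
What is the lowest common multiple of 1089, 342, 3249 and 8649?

755593938

1089 = 3² · 11²; 342 = 2 · 3² · 19; 3249 = 3² · 19²; 8649 = 3² · 31²
lcm takes max exponent of each prime: 2 · 3² · 11² · 19² · 31² = 755593938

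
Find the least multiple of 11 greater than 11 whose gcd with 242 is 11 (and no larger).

gcd(x, 242) = 11 forces 11 | x; write x = 11s. Then gcd(11s, 11·22) = 11·gcd(s, 22), so need gcd(s, 22) = 1.
11s > 11 gives s ≥ 2. The least s ≥ 2 coprime to 22 is 3, so x = 11·3 = 33.

33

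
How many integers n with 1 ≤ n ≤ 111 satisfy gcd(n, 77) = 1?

77 = 7·11. Inclusion–exclusion on these primes:
111 − ⌊111/7⌋ − ⌊111/11⌋ + ⌊111/77⌋ = 87

87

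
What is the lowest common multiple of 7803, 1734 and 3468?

lcm(7803, 1734) = 7803·1734/gcd = 13530402/867 = 15606
lcm(15606, 3468) = 15606·3468/gcd = 54121608/1734 = 31212

31212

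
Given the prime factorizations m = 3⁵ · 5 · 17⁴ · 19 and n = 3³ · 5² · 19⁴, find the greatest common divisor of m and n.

2565

min exponent per shared prime: 3³ · 5 · 19 = 2565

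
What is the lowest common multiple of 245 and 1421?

gcd first: 1421 = 5·245 + 196; 245 = 1·196 + 49; 196 = 4·49 + 0 → gcd = 49
lcm = 245·1421/gcd = 348145/49 = 7105

7105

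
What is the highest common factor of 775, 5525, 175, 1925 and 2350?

25

775 = 5² · 31; 5525 = 5² · 13 · 17; 175 = 5² · 7; 1925 = 5² · 7 · 11; 2350 = 2 · 5² · 47
gcd takes min exponent of each prime: 5² = 25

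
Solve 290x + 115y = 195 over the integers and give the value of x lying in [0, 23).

Reduce mod 115: 290x ≡ 195 (mod 115). With g = gcd(290, 115) = 5 dividing 195, divide through: 58x ≡ 39 (mod 23).
Since gcd(58, 23) = 1, x ≡ 39·(58)⁻¹ ≡ 9 (mod 23). Smallest non-negative: 9.

9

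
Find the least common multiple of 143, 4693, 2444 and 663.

143 = 11 · 13; 4693 = 13 · 19²; 2444 = 2² · 13 · 47; 663 = 3 · 13 · 17
lcm takes max exponent of each prime: 2² · 3 · 11 · 13 · 17 · 19² · 47 = 494961324

494961324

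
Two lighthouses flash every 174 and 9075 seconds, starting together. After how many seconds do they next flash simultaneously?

526350

174 = 2 · 3 · 29; 9075 = 3 · 5² · 11²
max exponents: 2 · 3 · 5² · 11² · 29 = 526350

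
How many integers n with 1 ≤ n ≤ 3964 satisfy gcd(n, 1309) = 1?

Prime factors of 1309: 7, 11, 17. Count integers ≤ 3964 divisible by none of them.
By inclusion–exclusion: 3964 − ⌊3964/7⌋ − ⌊3964/11⌋ − ⌊3964/17⌋ + ⌊3964/77⌋ + ⌊3964/119⌋ + ⌊3964/187⌋ − ⌊3964/1309⌋ = 2907.

2907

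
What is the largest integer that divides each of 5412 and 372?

5412 = 2² · 3 · 11 · 41
372 = 2² · 3 · 31
Common: 2² · 3 = 12

12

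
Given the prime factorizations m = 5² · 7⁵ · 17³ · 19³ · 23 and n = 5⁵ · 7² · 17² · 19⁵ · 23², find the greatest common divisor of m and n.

min exponent per shared prime: 5² · 7² · 17² · 19³ · 23 = 55849921925

55849921925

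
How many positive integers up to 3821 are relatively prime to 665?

Prime factors of 665: 5, 7, 19. Count integers ≤ 3821 divisible by none of them.
By inclusion–exclusion: 3821 − ⌊3821/5⌋ − ⌊3821/7⌋ − ⌊3821/19⌋ + ⌊3821/35⌋ + ⌊3821/95⌋ + ⌊3821/133⌋ − ⌊3821/665⌋ = 2483.

2483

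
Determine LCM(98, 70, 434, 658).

98 = 2 · 7²; 70 = 2 · 5 · 7; 434 = 2 · 7 · 31; 658 = 2 · 7 · 47
lcm takes max exponent of each prime: 2 · 5 · 7² · 31 · 47 = 713930

713930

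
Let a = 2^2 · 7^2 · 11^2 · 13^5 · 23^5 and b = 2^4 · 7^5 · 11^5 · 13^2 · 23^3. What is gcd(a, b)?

48765384668

min exponent per shared prime: 2^2 · 7^2 · 11^2 · 13^2 · 23^3 = 48765384668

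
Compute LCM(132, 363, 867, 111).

15526236

lcm(132, 363) = 132·363/gcd = 47916/33 = 1452
lcm(1452, 867) = 1452·867/gcd = 1258884/3 = 419628
lcm(419628, 111) = 419628·111/gcd = 46578708/3 = 15526236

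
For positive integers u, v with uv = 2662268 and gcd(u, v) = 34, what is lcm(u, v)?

78302

Since gcd(u,v)·lcm(u,v) = uv, lcm = 2662268/34 = 78302.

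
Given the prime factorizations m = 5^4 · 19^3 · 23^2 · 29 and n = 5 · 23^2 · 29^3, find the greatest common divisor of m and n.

76705

min exponent per shared prime: 5 · 23^2 · 29 = 76705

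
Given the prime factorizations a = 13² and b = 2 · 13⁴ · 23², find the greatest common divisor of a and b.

min exponent per shared prime: 13² = 169

169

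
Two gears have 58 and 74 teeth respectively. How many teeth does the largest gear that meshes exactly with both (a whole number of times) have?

Euclid: 74 = 1·58 + 16; 58 = 3·16 + 10; 16 = 1·10 + 6; 10 = 1·6 + 4; 6 = 1·4 + 2; 4 = 2·2 + 0. Last nonzero remainder: 2.

2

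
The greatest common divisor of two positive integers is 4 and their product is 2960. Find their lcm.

For any two positive integers, gcd × lcm equals their product. Hence lcm = 2960 / 4 = 740.

740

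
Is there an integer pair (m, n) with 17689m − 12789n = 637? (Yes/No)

By Bézout, 17689m − 12789n = 637 has integer solutions iff gcd(17689, 12789) | 637.
Euclid: 17689 = 1·12789 + 4900; 12789 = 2·4900 + 2989; 4900 = 1·2989 + 1911; 2989 = 1·1911 + 1078; 1911 = 1·1078 + 833; 1078 = 1·833 + 245; 833 = 3·245 + 98; 245 = 2·98 + 49; 98 = 2·49 + 0. gcd = 49; 637 mod 49 = 0. Yes.

Yes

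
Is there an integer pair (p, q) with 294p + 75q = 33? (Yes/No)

Yes

gcd(294, 75): 294 = 3·75 + 69; 75 = 1·69 + 6; 69 = 11·6 + 3; 6 = 2·3 + 0 → 3
3 divides 33, so a solution exists.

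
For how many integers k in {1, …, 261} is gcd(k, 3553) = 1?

212

Prime factors of 3553: 11, 17, 19. Count integers ≤ 261 divisible by none of them.
By inclusion–exclusion: 261 − ⌊261/11⌋ − ⌊261/17⌋ − ⌊261/19⌋ + ⌊261/187⌋ + ⌊261/209⌋ + ⌊261/323⌋ − ⌊261/3553⌋ = 212.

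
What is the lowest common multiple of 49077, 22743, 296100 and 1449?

100799250300

49077 = 3² · 7 · 19 · 41; 22743 = 3² · 7 · 19²; 296100 = 2² · 3² · 5² · 7 · 47; 1449 = 3² · 7 · 23
lcm takes max exponent of each prime: 2² · 3² · 5² · 7 · 19² · 23 · 41 · 47 = 100799250300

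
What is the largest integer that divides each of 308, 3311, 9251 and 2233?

11

308 = 2² · 7 · 11; 3311 = 7 · 11 · 43; 9251 = 11 · 29²; 2233 = 7 · 11 · 29
gcd takes min exponent of each prime: 11 = 11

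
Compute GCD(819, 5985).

63

Euclid: 5985 = 7·819 + 252; 819 = 3·252 + 63; 252 = 4·63 + 0. Last nonzero remainder: 63.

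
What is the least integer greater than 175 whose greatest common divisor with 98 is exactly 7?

189

Multiples of 7 above 175: 7·26, 7·27, … . Need the cofactor coprime to 98/7 = 14.
Checking s = 26, 27, … the first with gcd(s, 14) = 1 is s = 27, giving 189.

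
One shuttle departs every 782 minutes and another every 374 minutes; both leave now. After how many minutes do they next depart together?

gcd first: 782 = 2·374 + 34; 374 = 11·34 + 0 → gcd = 34
lcm = 782·374/gcd = 292468/34 = 8602

8602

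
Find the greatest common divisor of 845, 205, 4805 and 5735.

5

845 = 5 · 13²; 205 = 5 · 41; 4805 = 5 · 31²; 5735 = 5 · 31 · 37
gcd takes min exponent of each prime: 5 = 5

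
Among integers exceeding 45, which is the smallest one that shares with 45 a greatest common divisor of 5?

45 = 5·9. Any t with gcd(t, 45) = 5 is a multiple of 5, say 5s, with s coprime to 9.
Need s > 45/5, so s ≥ 10. First s ≥ 10 with gcd(s, 9) = 1 is s = 10. Thus t = 5·10 = 50.

50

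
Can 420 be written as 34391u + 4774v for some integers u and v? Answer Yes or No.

Yes

gcd(34391, 4774): 34391 = 7·4774 + 973; 4774 = 4·973 + 882; 973 = 1·882 + 91; 882 = 9·91 + 63; 91 = 1·63 + 28; 63 = 2·28 + 7; 28 = 4·7 + 0 → 7
7 divides 420, so a solution exists.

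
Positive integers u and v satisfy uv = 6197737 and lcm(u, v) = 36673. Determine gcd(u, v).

gcd·lcm = product, so gcd = 6197737/36673 = 169.

169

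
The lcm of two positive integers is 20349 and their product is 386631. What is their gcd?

From gcd × lcm = ab: gcd = 386631 / 20349 = 19.

19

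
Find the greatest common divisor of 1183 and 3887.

Euclid: 3887 = 3·1183 + 338; 1183 = 3·338 + 169; 338 = 2·169 + 0. Last nonzero remainder: 169.

169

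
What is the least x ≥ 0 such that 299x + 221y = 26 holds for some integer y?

Euclid: 299 = 1·221 + 78; 221 = 2·78 + 65; 78 = 1·65 + 13; 65 = 5·13 + 0 → gcd = 13; 26 = 13·2.
Back-substitution yields 299·(3) + 221·(-4) = 13, so one solution is x = 3·2 = 6, y = -4·2 = -8.
Solutions in x differ by 221/13 = 17; the one in [0, 17) is 6 mod 17 = 6.

6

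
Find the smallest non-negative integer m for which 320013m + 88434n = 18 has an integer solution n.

4104

Reduce mod 88434: 320013m ≡ 18 (mod 88434). With g = gcd(320013, 88434) = 9 dividing 18, divide through: 35557m ≡ 2 (mod 9826).
Since gcd(35557, 9826) = 1, m ≡ 2·(35557)⁻¹ ≡ 4104 (mod 9826). Smallest non-negative: 4104.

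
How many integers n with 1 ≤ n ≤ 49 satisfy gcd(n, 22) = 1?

23

Prime factors of 22: 2, 11. Count integers ≤ 49 divisible by none of them.
By inclusion–exclusion: 49 − ⌊49/2⌋ − ⌊49/11⌋ + ⌊49/22⌋ = 23.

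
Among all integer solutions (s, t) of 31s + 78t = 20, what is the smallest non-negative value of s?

56

Reduce mod 78: 31s ≡ 20 (mod 78). With g = gcd(31, 78) = 1 dividing 20, divide through: 31s ≡ 20 (mod 78).
Since gcd(31, 78) = 1, s ≡ 20·(31)⁻¹ ≡ 56 (mod 78). Smallest non-negative: 56.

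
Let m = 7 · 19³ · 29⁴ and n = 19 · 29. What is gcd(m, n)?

551

min exponent per shared prime: 19 · 29 = 551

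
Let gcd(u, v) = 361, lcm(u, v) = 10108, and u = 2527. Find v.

1444

u·v = gcd·lcm = 361·10108 = 3648988, so v = 3648988/2527 = 1444.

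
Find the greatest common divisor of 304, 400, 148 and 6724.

4

gcd(304, 400): 400 = 1·304 + 96; 304 = 3·96 + 16; 96 = 6·16 + 0 → 16
gcd(16, 148): 148 = 9·16 + 4; 16 = 4·4 + 0 → 4
gcd(4, 6724): 6724 = 1681·4 + 0 → 4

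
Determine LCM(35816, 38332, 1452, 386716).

22235396568

35816 = 2³ · 11² · 37; 38332 = 2² · 7 · 37²; 1452 = 2² · 3 · 11²; 386716 = 2² · 11² · 17 · 47
lcm takes max exponent of each prime: 2³ · 3 · 7 · 11² · 17 · 37² · 47 = 22235396568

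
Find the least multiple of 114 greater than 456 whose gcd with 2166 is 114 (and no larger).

570

gcd(m, 2166) = 114 forces 114 | m; write m = 114s. Then gcd(114s, 114·19) = 114·gcd(s, 19), so need gcd(s, 19) = 1.
114s > 456 gives s ≥ 5. The least s ≥ 5 coprime to 19 is 5, so m = 114·5 = 570.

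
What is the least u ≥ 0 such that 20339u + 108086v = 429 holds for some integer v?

9183

gcd(20339, 108086) = 11 (Euclid: 108086 = 5·20339 + 6391; 20339 = 3·6391 + 1166; 6391 = 5·1166 + 561; 1166 = 2·561 + 44; 561 = 12·44 + 33; 44 = 1·33 + 11; 33 = 3·11 + 0), and 11 | 429.
Extended Euclid: 20339·(2503) + 108086·(-471) = 11. Scale by 39: u₀ = 97617.
General solution u = u₀ + 9826t; reducing mod 9826 gives u = 9183 (and v = -1728).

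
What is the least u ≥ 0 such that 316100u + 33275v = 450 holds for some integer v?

1295

Euclid: 316100 = 9·33275 + 16625; 33275 = 2·16625 + 25; 16625 = 665·25 + 0 → gcd = 25; 450 = 25·18.
Back-substitution yields 316100·(-2) + 33275·(19) = 25, so one solution is u = -2·18 = -36, v = 19·18 = 342.
Solutions in u differ by 33275/25 = 1331; the one in [0, 1331) is -36 mod 1331 = 1295.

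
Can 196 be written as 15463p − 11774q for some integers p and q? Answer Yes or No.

gcd(15463, 11774): 15463 = 1·11774 + 3689; 11774 = 3·3689 + 707; 3689 = 5·707 + 154; 707 = 4·154 + 91; 154 = 1·91 + 63; 91 = 1·63 + 28; 63 = 2·28 + 7; 28 = 4·7 + 0 → 7
7 divides 196, so a solution exists.

Yes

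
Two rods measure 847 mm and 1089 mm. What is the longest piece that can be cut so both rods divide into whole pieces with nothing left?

847 = 7 · 11²
1089 = 3² · 11²
Common: 11² = 121

121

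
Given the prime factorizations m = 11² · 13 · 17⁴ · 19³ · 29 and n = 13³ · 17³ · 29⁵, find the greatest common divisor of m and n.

1852201

min exponent per shared prime: 13 · 17³ · 29 = 1852201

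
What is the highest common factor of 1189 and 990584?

1189 = 29 · 41
990584 = 2³ · 7³ · 19²
Common: 1 = 1

1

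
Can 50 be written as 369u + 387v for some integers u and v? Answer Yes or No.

No

By Bézout, 369u + 387v = 50 has integer solutions iff gcd(369, 387) | 50.
Euclid: 387 = 1·369 + 18; 369 = 20·18 + 9; 18 = 2·9 + 0. gcd = 9; 50 mod 9 = 5. No.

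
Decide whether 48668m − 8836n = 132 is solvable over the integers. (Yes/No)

By Bézout, 48668m − 8836n = 132 has integer solutions iff gcd(48668, 8836) | 132.
Euclid: 48668 = 5·8836 + 4488; 8836 = 1·4488 + 4348; 4488 = 1·4348 + 140; 4348 = 31·140 + 8; 140 = 17·8 + 4; 8 = 2·4 + 0. gcd = 4; 132 mod 4 = 0. Yes.

Yes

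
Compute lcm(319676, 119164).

9523467716

gcd first: 319676 = 2·119164 + 81348; 119164 = 1·81348 + 37816; 81348 = 2·37816 + 5716; 37816 = 6·5716 + 3520; 5716 = 1·3520 + 2196; 3520 = 1·2196 + 1324; 2196 = 1·1324 + 872; 1324 = 1·872 + 452; 872 = 1·452 + 420; 452 = 1·420 + 32; 420 = 13·32 + 4; 32 = 8·4 + 0 → gcd = 4
lcm = 319676·119164/gcd = 38093870864/4 = 9523467716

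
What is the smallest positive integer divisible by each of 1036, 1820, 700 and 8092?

1036 = 2² · 7 · 37; 1820 = 2² · 5 · 7 · 13; 700 = 2² · 5² · 7; 8092 = 2² · 7 · 17²
lcm takes max exponent of each prime: 2² · 5² · 7 · 13 · 17² · 37 = 97306300

97306300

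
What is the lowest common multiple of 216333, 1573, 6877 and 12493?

216333 = 3² · 13 · 43²; 1573 = 11² · 13; 6877 = 13 · 23²; 12493 = 13 · 31²
lcm takes max exponent of each prime: 3² · 11² · 13 · 23² · 31² · 43² = 13307215896117

13307215896117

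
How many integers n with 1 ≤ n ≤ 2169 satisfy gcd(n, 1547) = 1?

1616

1547 = 7·13·17. Inclusion–exclusion on these primes:
2169 − ⌊2169/7⌋ − ⌊2169/13⌋ − ⌊2169/17⌋ + ⌊2169/91⌋ + ⌊2169/119⌋ + ⌊2169/221⌋ − ⌊2169/1547⌋ = 1616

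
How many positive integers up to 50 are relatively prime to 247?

Prime factors of 247: 13, 19. Count integers ≤ 50 divisible by none of them.
By inclusion–exclusion: 50 − ⌊50/13⌋ − ⌊50/19⌋ + ⌊50/247⌋ = 45.

45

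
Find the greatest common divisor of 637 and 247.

637 = 7² · 13
247 = 13 · 19
Common: 13 = 13

13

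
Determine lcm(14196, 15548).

gcd first: 15548 = 1·14196 + 1352; 14196 = 10·1352 + 676; 1352 = 2·676 + 0 → gcd = 676
lcm = 14196·15548/gcd = 220719408/676 = 326508

326508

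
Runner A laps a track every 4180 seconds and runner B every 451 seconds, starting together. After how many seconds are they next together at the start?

171380

gcd first: 4180 = 9·451 + 121; 451 = 3·121 + 88; 121 = 1·88 + 33; 88 = 2·33 + 22; 33 = 1·22 + 11; 22 = 2·11 + 0 → gcd = 11
lcm = 4180·451/gcd = 1885180/11 = 171380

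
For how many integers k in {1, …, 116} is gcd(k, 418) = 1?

Prime factors of 418: 2, 11, 19. Count integers ≤ 116 divisible by none of them.
By inclusion–exclusion: 116 − ⌊116/2⌋ − ⌊116/11⌋ − ⌊116/19⌋ + ⌊116/22⌋ + ⌊116/38⌋ + ⌊116/209⌋ − ⌊116/418⌋ = 50.

50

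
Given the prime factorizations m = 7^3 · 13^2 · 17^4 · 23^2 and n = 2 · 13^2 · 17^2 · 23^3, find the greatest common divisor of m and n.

25836889

min exponent per shared prime: 13^2 · 17^2 · 23^2 = 25836889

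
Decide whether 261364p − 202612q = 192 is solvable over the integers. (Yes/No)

gcd(261364, 202612): 261364 = 1·202612 + 58752; 202612 = 3·58752 + 26356; 58752 = 2·26356 + 6040; 26356 = 4·6040 + 2196; 6040 = 2·2196 + 1648; 2196 = 1·1648 + 548; 1648 = 3·548 + 4; 548 = 137·4 + 0 → 4
4 divides 192, so a solution exists.

Yes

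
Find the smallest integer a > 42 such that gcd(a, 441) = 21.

84

441 = 21·21. Any a with gcd(a, 441) = 21 is a multiple of 21, say 21s, with s coprime to 21.
Need s > 42/21, so s ≥ 3. First s ≥ 3 with gcd(s, 21) = 1 is s = 4. Thus a = 21·4 = 84.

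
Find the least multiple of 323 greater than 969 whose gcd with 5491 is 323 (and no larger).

Multiples of 323 above 969: 323·4, 323·5, … . Need the cofactor coprime to 5491/323 = 17.
Checking s = 4, 5, … the first with gcd(s, 17) = 1 is s = 4, giving 1292.

1292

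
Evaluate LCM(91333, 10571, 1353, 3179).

3119996199111

lcm(91333, 10571) = 91333·10571/gcd = 965481143/11 = 87771013
lcm(87771013, 1353) = 87771013·1353/gcd = 118754180589/11 = 10795834599
lcm(10795834599, 3179) = 10795834599·3179/gcd = 34319958190221/11 = 3119996199111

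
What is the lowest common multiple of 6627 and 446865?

987124785

6627 = 3 · 47²; 446865 = 3 · 5 · 31³
max exponents: 3 · 5 · 31³ · 47² = 987124785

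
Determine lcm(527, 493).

527 = 17 · 31; 493 = 17 · 29
max exponents: 17 · 29 · 31 = 15283

15283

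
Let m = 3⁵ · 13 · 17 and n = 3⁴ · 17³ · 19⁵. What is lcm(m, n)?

max exponent per prime: 3⁵ · 13 · 17³ · 19⁵ = 38429469988533

38429469988533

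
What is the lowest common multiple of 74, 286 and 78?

31746

74 = 2 · 37; 286 = 2 · 11 · 13; 78 = 2 · 3 · 13
lcm takes max exponent of each prime: 2 · 3 · 11 · 13 · 37 = 31746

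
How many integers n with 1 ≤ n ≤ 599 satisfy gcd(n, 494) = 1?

262

494 = 2·13·19. Inclusion–exclusion on these primes:
599 − ⌊599/2⌋ − ⌊599/13⌋ − ⌊599/19⌋ + ⌊599/26⌋ + ⌊599/38⌋ + ⌊599/247⌋ − ⌊599/494⌋ = 262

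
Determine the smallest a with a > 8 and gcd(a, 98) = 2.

Multiples of 2 above 8: 2·5, 2·6, … . Need the cofactor coprime to 98/2 = 49.
Checking s = 5, 6, … the first with gcd(s, 49) = 1 is s = 5, giving 10.

10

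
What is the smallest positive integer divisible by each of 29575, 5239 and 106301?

576682925

lcm(29575, 5239) = 29575·5239/gcd = 154943425/169 = 916825
lcm(916825, 106301) = 916825·106301/gcd = 97459414325/169 = 576682925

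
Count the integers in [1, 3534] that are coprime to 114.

114 = 2·3·19. Inclusion–exclusion on these primes:
3534 − ⌊3534/2⌋ − ⌊3534/3⌋ − ⌊3534/19⌋ + ⌊3534/6⌋ + ⌊3534/38⌋ + ⌊3534/57⌋ − ⌊3534/114⌋ = 1116

1116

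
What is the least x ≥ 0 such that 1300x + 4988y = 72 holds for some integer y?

gcd(1300, 4988) = 4 (Euclid: 4988 = 3·1300 + 1088; 1300 = 1·1088 + 212; 1088 = 5·212 + 28; 212 = 7·28 + 16; 28 = 1·16 + 12; 16 = 1·12 + 4; 12 = 3·4 + 0), and 4 | 72.
Extended Euclid: 1300·(353) + 4988·(-92) = 4. Scale by 18: x₀ = 6354.
General solution x = x₀ + 1247t; reducing mod 1247 gives x = 119 (and y = -31).

119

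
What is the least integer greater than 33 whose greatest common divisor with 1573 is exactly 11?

44

1573 = 11·143. Any x with gcd(x, 1573) = 11 is a multiple of 11, say 11s, with s coprime to 143.
Need s > 33/11, so s ≥ 4. First s ≥ 4 with gcd(s, 143) = 1 is s = 4. Thus x = 11·4 = 44.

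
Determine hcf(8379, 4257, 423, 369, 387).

gcd(8379, 4257): 8379 = 1·4257 + 4122; 4257 = 1·4122 + 135; 4122 = 30·135 + 72; 135 = 1·72 + 63; 72 = 1·63 + 9; 63 = 7·9 + 0 → 9
gcd(9, 423): 423 = 47·9 + 0 → 9
gcd(9, 369): 369 = 41·9 + 0 → 9
gcd(9, 387): 387 = 43·9 + 0 → 9

9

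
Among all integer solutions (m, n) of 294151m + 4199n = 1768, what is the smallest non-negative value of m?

Euclid: 294151 = 70·4199 + 221; 4199 = 19·221 + 0 → gcd = 221; 1768 = 221·8.
Back-substitution yields 294151·(1) + 4199·(-70) = 221, so one solution is m = 1·8 = 8, n = -70·8 = -560.
Solutions in m differ by 4199/221 = 19; the one in [0, 19) is 8 mod 19 = 8.

8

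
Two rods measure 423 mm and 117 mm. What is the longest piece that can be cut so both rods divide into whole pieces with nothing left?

9

423 = 3² · 47
117 = 3² · 13
Common: 3² = 9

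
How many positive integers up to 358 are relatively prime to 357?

357 = 3·7·17. Inclusion–exclusion on these primes:
358 − ⌊358/3⌋ − ⌊358/7⌋ − ⌊358/17⌋ + ⌊358/21⌋ + ⌊358/51⌋ + ⌊358/119⌋ − ⌊358/357⌋ = 193

193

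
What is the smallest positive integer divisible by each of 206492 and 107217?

206492 = 2² · 11 · 13 · 19²; 107217 = 3³ · 11 · 19²
max exponents: 2² · 3³ · 11 · 13 · 19² = 5575284

5575284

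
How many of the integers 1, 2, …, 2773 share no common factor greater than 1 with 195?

Prime factors of 195: 3, 5, 13. Count integers ≤ 2773 divisible by none of them.
By inclusion–exclusion: 2773 − ⌊2773/3⌋ − ⌊2773/5⌋ − ⌊2773/13⌋ + ⌊2773/15⌋ + ⌊2773/39⌋ + ⌊2773/65⌋ − ⌊2773/195⌋ = 1365.

1365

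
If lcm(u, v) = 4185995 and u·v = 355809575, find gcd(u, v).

gcd·lcm = product, so gcd = 355809575/4185995 = 85.

85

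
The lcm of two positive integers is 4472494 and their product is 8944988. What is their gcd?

gcd·lcm = product, so gcd = 8944988/4472494 = 2.

2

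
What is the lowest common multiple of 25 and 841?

21025

25 = 5²; 841 = 29²
max exponents: 5² · 29² = 21025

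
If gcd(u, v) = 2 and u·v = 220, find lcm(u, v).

110

Since gcd(u,v)·lcm(u,v) = uv, lcm = 220/2 = 110.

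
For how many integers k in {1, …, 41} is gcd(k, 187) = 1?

Prime factors of 187: 11, 17. Count integers ≤ 41 divisible by none of them.
By inclusion–exclusion: 41 − ⌊41/11⌋ − ⌊41/17⌋ + ⌊41/187⌋ = 36.

36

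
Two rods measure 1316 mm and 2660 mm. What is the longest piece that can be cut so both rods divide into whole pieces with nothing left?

28

1316 = 2² · 7 · 47
2660 = 2² · 5 · 7 · 19
Common: 2² · 7 = 28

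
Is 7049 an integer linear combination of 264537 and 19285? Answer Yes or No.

Yes

By Bézout, 264537p − 19285q = 7049 has integer solutions iff gcd(264537, 19285) | 7049.
Euclid: 264537 = 13·19285 + 13832; 19285 = 1·13832 + 5453; 13832 = 2·5453 + 2926; 5453 = 1·2926 + 2527; 2926 = 1·2527 + 399; 2527 = 6·399 + 133; 399 = 3·133 + 0. gcd = 133; 7049 mod 133 = 0. Yes.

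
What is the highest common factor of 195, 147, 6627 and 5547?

3

gcd(195, 147): 195 = 1·147 + 48; 147 = 3·48 + 3; 48 = 16·3 + 0 → 3
gcd(3, 6627): 6627 = 2209·3 + 0 → 3
gcd(3, 5547): 5547 = 1849·3 + 0 → 3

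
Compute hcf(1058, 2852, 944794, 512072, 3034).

2

gcd(1058, 2852): 2852 = 2·1058 + 736; 1058 = 1·736 + 322; 736 = 2·322 + 92; 322 = 3·92 + 46; 92 = 2·46 + 0 → 46
gcd(46, 944794): 944794 = 20539·46 + 0 → 46
gcd(46, 512072): 512072 = 11132·46 + 0 → 46
gcd(46, 3034): 3034 = 65·46 + 44; 46 = 1·44 + 2; 44 = 22·2 + 0 → 2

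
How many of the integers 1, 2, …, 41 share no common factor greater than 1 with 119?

34

119 = 7·17. Inclusion–exclusion on these primes:
41 − ⌊41/7⌋ − ⌊41/17⌋ + ⌊41/119⌋ = 34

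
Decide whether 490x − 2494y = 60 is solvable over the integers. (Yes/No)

Yes

By Bézout, 490x − 2494y = 60 has integer solutions iff gcd(490, 2494) | 60.
Euclid: 2494 = 5·490 + 44; 490 = 11·44 + 6; 44 = 7·6 + 2; 6 = 3·2 + 0. gcd = 2; 60 mod 2 = 0. Yes.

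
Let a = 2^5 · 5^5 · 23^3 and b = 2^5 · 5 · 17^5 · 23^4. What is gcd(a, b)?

min exponent per shared prime: 2^5 · 5 · 23^3 = 1946720

1946720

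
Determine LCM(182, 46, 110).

182 = 2 · 7 · 13; 46 = 2 · 23; 110 = 2 · 5 · 11
lcm takes max exponent of each prime: 2 · 5 · 7 · 11 · 13 · 23 = 230230

230230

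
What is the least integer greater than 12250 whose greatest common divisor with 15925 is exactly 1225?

gcd(k, 15925) = 1225 forces 1225 | k; write k = 1225s. Then gcd(1225s, 1225·13) = 1225·gcd(s, 13), so need gcd(s, 13) = 1.
1225s > 12250 gives s ≥ 11. The least s ≥ 11 coprime to 13 is 11, so k = 1225·11 = 13475.

13475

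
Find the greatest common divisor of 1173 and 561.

1173 = 3 · 17 · 23
561 = 3 · 11 · 17
Common: 3 · 17 = 51

51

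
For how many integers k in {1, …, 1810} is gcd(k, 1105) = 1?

1258

1105 = 5·13·17. Inclusion–exclusion on these primes:
1810 − ⌊1810/5⌋ − ⌊1810/13⌋ − ⌊1810/17⌋ + ⌊1810/65⌋ + ⌊1810/85⌋ + ⌊1810/221⌋ − ⌊1810/1105⌋ = 1258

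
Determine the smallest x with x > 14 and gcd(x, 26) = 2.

26 = 2·13. Any x with gcd(x, 26) = 2 is a multiple of 2, say 2s, with s coprime to 13.
Need s > 14/2, so s ≥ 8. First s ≥ 8 with gcd(s, 13) = 1 is s = 8. Thus x = 2·8 = 16.

16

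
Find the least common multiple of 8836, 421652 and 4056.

lcm(8836, 421652) = 8836·421652/gcd = 3725717072/4 = 931429268
lcm(931429268, 4056) = 931429268·4056/gcd = 3777877111008/4 = 944469277752

944469277752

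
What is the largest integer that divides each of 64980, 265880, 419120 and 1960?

20

gcd(64980, 265880): 265880 = 4·64980 + 5960; 64980 = 10·5960 + 5380; 5960 = 1·5380 + 580; 5380 = 9·580 + 160; 580 = 3·160 + 100; 160 = 1·100 + 60; 100 = 1·60 + 40; 60 = 1·40 + 20; 40 = 2·20 + 0 → 20
gcd(20, 419120): 419120 = 20956·20 + 0 → 20
gcd(20, 1960): 1960 = 98·20 + 0 → 20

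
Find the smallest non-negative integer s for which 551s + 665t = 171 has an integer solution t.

Reduce mod 665: 551s ≡ 171 (mod 665). With g = gcd(551, 665) = 19 dividing 171, divide through: 29s ≡ 9 (mod 35).
Since gcd(29, 35) = 1, s ≡ 9·(29)⁻¹ ≡ 16 (mod 35). Smallest non-negative: 16.

16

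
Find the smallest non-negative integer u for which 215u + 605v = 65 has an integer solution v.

gcd(215, 605) = 5 (Euclid: 605 = 2·215 + 175; 215 = 1·175 + 40; 175 = 4·40 + 15; 40 = 2·15 + 10; 15 = 1·10 + 5; 10 = 2·5 + 0), and 5 | 65.
Extended Euclid: 215·(-45) + 605·(16) = 5. Scale by 13: u₀ = -585.
General solution u = u₀ + 121t; reducing mod 121 gives u = 20 (and v = -7).

20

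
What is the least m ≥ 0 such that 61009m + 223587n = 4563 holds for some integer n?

810

Reduce mod 223587: 61009m ≡ 4563 (mod 223587). With g = gcd(61009, 223587) = 169 dividing 4563, divide through: 361m ≡ 27 (mod 1323).
Since gcd(361, 1323) = 1, m ≡ 27·(361)⁻¹ ≡ 810 (mod 1323). Smallest non-negative: 810.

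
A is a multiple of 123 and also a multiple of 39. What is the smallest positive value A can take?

gcd first: 123 = 3·39 + 6; 39 = 6·6 + 3; 6 = 2·3 + 0 → gcd = 3
lcm = 123·39/gcd = 4797/3 = 1599

1599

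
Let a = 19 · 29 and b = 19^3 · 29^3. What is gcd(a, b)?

551

min exponent per shared prime: 19 · 29 = 551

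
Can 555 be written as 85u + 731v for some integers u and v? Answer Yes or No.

No

gcd(85, 731): 731 = 8·85 + 51; 85 = 1·51 + 34; 51 = 1·34 + 17; 34 = 2·17 + 0 → 17
17 does not divide 555, so a solution does not exist.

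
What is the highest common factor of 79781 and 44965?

79781 = 13 · 17 · 19²
44965 = 5 · 17 · 23²
Common: 17 = 17

17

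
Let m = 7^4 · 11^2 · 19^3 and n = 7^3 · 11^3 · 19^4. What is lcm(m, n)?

416470859651

max exponent per prime: 7^4 · 11^3 · 19^4 = 416470859651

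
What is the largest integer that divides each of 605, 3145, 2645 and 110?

5

gcd(605, 3145): 3145 = 5·605 + 120; 605 = 5·120 + 5; 120 = 24·5 + 0 → 5
gcd(5, 2645): 2645 = 529·5 + 0 → 5
gcd(5, 110): 110 = 22·5 + 0 → 5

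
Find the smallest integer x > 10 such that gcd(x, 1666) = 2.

12

1666 = 2·833. Any x with gcd(x, 1666) = 2 is a multiple of 2, say 2s, with s coprime to 833.
Need s > 10/2, so s ≥ 6. First s ≥ 6 with gcd(s, 833) = 1 is s = 6. Thus x = 2·6 = 12.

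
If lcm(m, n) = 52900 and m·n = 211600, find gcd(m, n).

From gcd × lcm = mn: gcd = 211600 / 52900 = 4.

4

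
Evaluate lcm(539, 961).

517979

gcd first: 961 = 1·539 + 422; 539 = 1·422 + 117; 422 = 3·117 + 71; 117 = 1·71 + 46; 71 = 1·46 + 25; 46 = 1·25 + 21; 25 = 1·21 + 4; 21 = 5·4 + 1; 4 = 4·1 + 0 → gcd = 1
lcm = 539·961/gcd = 517979/1 = 517979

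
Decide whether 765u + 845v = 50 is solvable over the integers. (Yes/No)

By Bézout, 765u + 845v = 50 has integer solutions iff gcd(765, 845) | 50.
Euclid: 845 = 1·765 + 80; 765 = 9·80 + 45; 80 = 1·45 + 35; 45 = 1·35 + 10; 35 = 3·10 + 5; 10 = 2·5 + 0. gcd = 5; 50 mod 5 = 0. Yes.

Yes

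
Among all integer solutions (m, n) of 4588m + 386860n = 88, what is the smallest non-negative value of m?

46376

Euclid: 386860 = 84·4588 + 1468; 4588 = 3·1468 + 184; 1468 = 7·184 + 180; 184 = 1·180 + 4; 180 = 45·4 + 0 → gcd = 4; 88 = 4·22.
Back-substitution yields 4588·(2108) + 386860·(-25) = 4, so one solution is m = 2108·22 = 46376, n = -25·22 = -550.
Solutions in m differ by 386860/4 = 96715; the one in [0, 96715) is 46376 mod 96715 = 46376.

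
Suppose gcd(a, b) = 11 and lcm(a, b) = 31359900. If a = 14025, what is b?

a·b = gcd·lcm = 11·31359900 = 344958900, so b = 344958900/14025 = 24596.

24596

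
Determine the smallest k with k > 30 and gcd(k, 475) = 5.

475 = 5·95. Any k with gcd(k, 475) = 5 is a multiple of 5, say 5s, with s coprime to 95.
Need s > 30/5, so s ≥ 7. First s ≥ 7 with gcd(s, 95) = 1 is s = 7. Thus k = 5·7 = 35.

35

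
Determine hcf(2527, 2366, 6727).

gcd(2527, 2366): 2527 = 1·2366 + 161; 2366 = 14·161 + 112; 161 = 1·112 + 49; 112 = 2·49 + 14; 49 = 3·14 + 7; 14 = 2·7 + 0 → 7
gcd(7, 6727): 6727 = 961·7 + 0 → 7

7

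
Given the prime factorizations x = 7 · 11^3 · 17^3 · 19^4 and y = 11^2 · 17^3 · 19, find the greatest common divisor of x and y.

11294987

min exponent per shared prime: 11^2 · 17^3 · 19 = 11294987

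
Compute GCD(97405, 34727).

847

Euclid: 97405 = 2·34727 + 27951; 34727 = 1·27951 + 6776; 27951 = 4·6776 + 847; 6776 = 8·847 + 0. Last nonzero remainder: 847.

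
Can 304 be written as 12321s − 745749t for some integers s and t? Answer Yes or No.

No

By Bézout, 12321s − 745749t = 304 has integer solutions iff gcd(12321, 745749) | 304.
Euclid: 745749 = 60·12321 + 6489; 12321 = 1·6489 + 5832; 6489 = 1·5832 + 657; 5832 = 8·657 + 576; 657 = 1·576 + 81; 576 = 7·81 + 9; 81 = 9·9 + 0. gcd = 9; 304 mod 9 = 7. No.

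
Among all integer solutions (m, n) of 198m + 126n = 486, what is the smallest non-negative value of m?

Reduce mod 126: 198m ≡ 486 (mod 126). With g = gcd(198, 126) = 18 dividing 486, divide through: 11m ≡ 27 (mod 7).
Since gcd(11, 7) = 1, m ≡ 27·(11)⁻¹ ≡ 5 (mod 7). Smallest non-negative: 5.

5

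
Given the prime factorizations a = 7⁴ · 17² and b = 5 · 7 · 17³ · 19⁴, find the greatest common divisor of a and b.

2023

min exponent per shared prime: 7 · 17² = 2023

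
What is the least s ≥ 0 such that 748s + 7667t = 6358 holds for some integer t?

Euclid: 7667 = 10·748 + 187; 748 = 4·187 + 0 → gcd = 187; 6358 = 187·34.
Back-substitution yields 748·(-10) + 7667·(1) = 187, so one solution is s = -10·34 = -340, t = 1·34 = 34.
Solutions in s differ by 7667/187 = 41; the one in [0, 41) is -340 mod 41 = 29.

29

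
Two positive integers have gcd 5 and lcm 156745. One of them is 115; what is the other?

6815

Using ab = gcd(a,b)·lcm(a,b) = 5·156745 = 783725, we get b = 783725/115 = 6815.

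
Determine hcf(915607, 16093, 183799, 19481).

847

915607 = 7 · 11² · 23 · 47; 16093 = 7 · 11² · 19; 183799 = 7² · 11² · 31; 19481 = 7 · 11² · 23
gcd takes min exponent of each prime: 7 · 11² = 847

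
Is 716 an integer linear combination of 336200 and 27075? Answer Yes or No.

No

gcd(336200, 27075): 336200 = 12·27075 + 11300; 27075 = 2·11300 + 4475; 11300 = 2·4475 + 2350; 4475 = 1·2350 + 2125; 2350 = 1·2125 + 225; 2125 = 9·225 + 100; 225 = 2·100 + 25; 100 = 4·25 + 0 → 25
25 does not divide 716, so a solution does not exist.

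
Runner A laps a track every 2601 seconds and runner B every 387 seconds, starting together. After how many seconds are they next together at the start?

111843

2601 = 3² · 17²; 387 = 3² · 43
max exponents: 3² · 17² · 43 = 111843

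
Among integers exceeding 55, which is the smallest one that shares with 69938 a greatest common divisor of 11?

77

gcd(x, 69938) = 11 forces 11 | x; write x = 11s. Then gcd(11s, 11·6358) = 11·gcd(s, 6358), so need gcd(s, 6358) = 1.
11s > 55 gives s ≥ 6. The least s ≥ 6 coprime to 6358 is 7, so x = 11·7 = 77.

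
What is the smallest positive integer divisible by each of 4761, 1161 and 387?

4761 = 3² · 23²; 1161 = 3³ · 43; 387 = 3² · 43
lcm takes max exponent of each prime: 3³ · 23² · 43 = 614169

614169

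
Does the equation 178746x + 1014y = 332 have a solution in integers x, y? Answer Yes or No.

No

By Bézout, 178746x + 1014y = 332 has integer solutions iff gcd(178746, 1014) | 332.
Euclid: 178746 = 176·1014 + 282; 1014 = 3·282 + 168; 282 = 1·168 + 114; 168 = 1·114 + 54; 114 = 2·54 + 6; 54 = 9·6 + 0. gcd = 6; 332 mod 6 = 2. No.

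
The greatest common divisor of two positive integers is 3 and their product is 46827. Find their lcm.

15609

gcd·lcm = product, so lcm = 46827/3 = 15609.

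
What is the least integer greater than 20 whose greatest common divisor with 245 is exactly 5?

Multiples of 5 above 20: 5·5, 5·6, … . Need the cofactor coprime to 245/5 = 49.
Checking s = 5, 6, … the first with gcd(s, 49) = 1 is s = 5, giving 25.

25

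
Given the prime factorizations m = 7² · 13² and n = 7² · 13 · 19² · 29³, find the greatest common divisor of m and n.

min exponent per shared prime: 7² · 13 = 637

637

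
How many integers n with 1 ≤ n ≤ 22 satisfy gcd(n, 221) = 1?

20

Prime factors of 221: 13, 17. Count integers ≤ 22 divisible by none of them.
By inclusion–exclusion: 22 − ⌊22/13⌋ − ⌊22/17⌋ + ⌊22/221⌋ = 20.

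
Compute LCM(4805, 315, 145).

4805 = 5 · 31²; 315 = 3² · 5 · 7; 145 = 5 · 29
lcm takes max exponent of each prime: 3² · 5 · 7 · 29 · 31² = 8778735

8778735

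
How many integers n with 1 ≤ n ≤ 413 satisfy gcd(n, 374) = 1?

374 = 2·11·17. Inclusion–exclusion on these primes:
413 − ⌊413/2⌋ − ⌊413/11⌋ − ⌊413/17⌋ + ⌊413/22⌋ + ⌊413/34⌋ + ⌊413/187⌋ − ⌊413/374⌋ = 177

177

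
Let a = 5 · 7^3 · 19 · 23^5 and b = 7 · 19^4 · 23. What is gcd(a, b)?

min exponent per shared prime: 7 · 19 · 23 = 3059

3059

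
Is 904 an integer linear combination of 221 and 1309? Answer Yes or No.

By Bézout, 221x + 1309y = 904 has integer solutions iff gcd(221, 1309) | 904.
Euclid: 1309 = 5·221 + 204; 221 = 1·204 + 17; 204 = 12·17 + 0. gcd = 17; 904 mod 17 = 3. No.

No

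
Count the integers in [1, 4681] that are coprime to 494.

2047

Prime factors of 494: 2, 13, 19. Count integers ≤ 4681 divisible by none of them.
By inclusion–exclusion: 4681 − ⌊4681/2⌋ − ⌊4681/13⌋ − ⌊4681/19⌋ + ⌊4681/26⌋ + ⌊4681/38⌋ + ⌊4681/247⌋ − ⌊4681/494⌋ = 2047.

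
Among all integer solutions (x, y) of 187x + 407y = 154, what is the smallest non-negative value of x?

3

gcd(187, 407) = 11 (Euclid: 407 = 2·187 + 33; 187 = 5·33 + 22; 33 = 1·22 + 11; 22 = 2·11 + 0), and 11 | 154.
Extended Euclid: 187·(-13) + 407·(6) = 11. Scale by 14: x₀ = -182.
General solution x = x₀ + 37t; reducing mod 37 gives x = 3 (and y = -1).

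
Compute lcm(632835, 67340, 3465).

lcm(632835, 67340) = 632835·67340/gcd = 42615108900/35 = 1217574540
lcm(1217574540, 3465) = 1217574540·3465/gcd = 4218895781100/315 = 13393319940

13393319940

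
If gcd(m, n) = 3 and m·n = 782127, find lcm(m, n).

260709

For any two positive integers, gcd × lcm equals their product. Hence lcm = 782127 / 3 = 260709.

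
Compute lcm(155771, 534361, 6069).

lcm(155771, 534361) = 155771·534361/gcd = 83237947331/289 = 288020579
lcm(288020579, 6069) = 288020579·6069/gcd = 1747996893951/2023 = 864061737

864061737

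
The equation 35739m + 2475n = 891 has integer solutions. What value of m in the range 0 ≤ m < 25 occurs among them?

19

Euclid: 35739 = 14·2475 + 1089; 2475 = 2·1089 + 297; 1089 = 3·297 + 198; 297 = 1·198 + 99; 198 = 2·99 + 0 → gcd = 99; 891 = 99·9.
Back-substitution yields 35739·(-9) + 2475·(130) = 99, so one solution is m = -9·9 = -81, n = 130·9 = 1170.
Solutions in m differ by 2475/99 = 25; the one in [0, 25) is -81 mod 25 = 19.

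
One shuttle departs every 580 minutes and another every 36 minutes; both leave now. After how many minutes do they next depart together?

580 = 2² · 5 · 29; 36 = 2² · 3²
max exponents: 2² · 3² · 5 · 29 = 5220

5220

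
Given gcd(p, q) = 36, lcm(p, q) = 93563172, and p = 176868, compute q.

p·q = gcd·lcm = 36·93563172 = 3368274192, so q = 3368274192/176868 = 19044.

19044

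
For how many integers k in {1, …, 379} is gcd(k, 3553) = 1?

Prime factors of 3553: 11, 17, 19. Count integers ≤ 379 divisible by none of them.
By inclusion–exclusion: 379 − ⌊379/11⌋ − ⌊379/17⌋ − ⌊379/19⌋ + ⌊379/187⌋ + ⌊379/209⌋ + ⌊379/323⌋ − ⌊379/3553⌋ = 308.

308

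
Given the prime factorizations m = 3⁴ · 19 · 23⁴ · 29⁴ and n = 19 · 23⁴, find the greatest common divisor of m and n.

min exponent per shared prime: 19 · 23⁴ = 5316979

5316979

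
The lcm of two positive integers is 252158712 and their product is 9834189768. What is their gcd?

From gcd × lcm = pq: gcd = 9834189768 / 252158712 = 39.

39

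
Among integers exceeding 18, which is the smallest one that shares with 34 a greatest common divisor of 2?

34 = 2·17. Any k with gcd(k, 34) = 2 is a multiple of 2, say 2s, with s coprime to 17.
Need s > 18/2, so s ≥ 10. First s ≥ 10 with gcd(s, 17) = 1 is s = 10. Thus k = 2·10 = 20.

20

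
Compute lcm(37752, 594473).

gcd first: 594473 = 15·37752 + 28193; 37752 = 1·28193 + 9559; 28193 = 2·9559 + 9075; 9559 = 1·9075 + 484; 9075 = 18·484 + 363; 484 = 1·363 + 121; 363 = 3·121 + 0 → gcd = 121
lcm = 37752·594473/gcd = 22442544696/121 = 185475576

185475576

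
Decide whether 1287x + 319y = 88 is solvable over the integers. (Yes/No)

Yes

gcd(1287, 319): 1287 = 4·319 + 11; 319 = 29·11 + 0 → 11
11 divides 88, so a solution exists.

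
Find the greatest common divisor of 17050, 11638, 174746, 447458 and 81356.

gcd(17050, 11638): 17050 = 1·11638 + 5412; 11638 = 2·5412 + 814; 5412 = 6·814 + 528; 814 = 1·528 + 286; 528 = 1·286 + 242; 286 = 1·242 + 44; 242 = 5·44 + 22; 44 = 2·22 + 0 → 22
gcd(22, 174746): 174746 = 7943·22 + 0 → 22
gcd(22, 447458): 447458 = 20339·22 + 0 → 22
gcd(22, 81356): 81356 = 3698·22 + 0 → 22

22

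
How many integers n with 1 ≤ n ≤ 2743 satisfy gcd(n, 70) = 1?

941

70 = 2·5·7. Inclusion–exclusion on these primes:
2743 − ⌊2743/2⌋ − ⌊2743/5⌋ − ⌊2743/7⌋ + ⌊2743/10⌋ + ⌊2743/14⌋ + ⌊2743/35⌋ − ⌊2743/70⌋ = 941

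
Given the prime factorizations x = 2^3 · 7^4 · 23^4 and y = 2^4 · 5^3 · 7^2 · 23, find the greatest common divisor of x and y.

min exponent per shared prime: 2^3 · 7^2 · 23 = 9016

9016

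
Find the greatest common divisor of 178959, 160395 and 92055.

178959 = 3 · 11² · 17 · 29; 160395 = 3 · 5 · 17² · 37; 92055 = 3 · 5 · 17 · 19²
gcd takes min exponent of each prime: 3 · 17 = 51

51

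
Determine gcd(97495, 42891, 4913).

17

gcd(97495, 42891): 97495 = 2·42891 + 11713; 42891 = 3·11713 + 7752; 11713 = 1·7752 + 3961; 7752 = 1·3961 + 3791; 3961 = 1·3791 + 170; 3791 = 22·170 + 51; 170 = 3·51 + 17; 51 = 3·17 + 0 → 17
gcd(17, 4913): 4913 = 289·17 + 0 → 17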